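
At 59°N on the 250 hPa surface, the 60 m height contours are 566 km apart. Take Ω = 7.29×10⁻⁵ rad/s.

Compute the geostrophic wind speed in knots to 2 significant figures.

Coriolis parameter at 59°N:
f = 2Ω sin φ = 2 × 7.29×10⁻⁵ × sin 59° = 1.25×10⁻⁴ s⁻¹
Height gradient: |∂Z/∂n| = 60 m / 566000 m = 1.06×10⁻⁴
On a pressure surface, geostrophic balance gives V_g = (g/f)|∂Z/∂n|:
V_g = 9.81 × 1.06×10⁻⁴ / 1.25×10⁻⁴ = 8.32 m/s
Converting: 8.32 m/s × 1.944 = 16 knots

16 knots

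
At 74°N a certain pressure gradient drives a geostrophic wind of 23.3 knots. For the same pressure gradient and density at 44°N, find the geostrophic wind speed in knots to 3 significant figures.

32.2 knots

With the same pressure gradient and density, V_g ∝ 1/f ∝ 1/sin φ.
V₂ = V₁ · sin φ₁ / sin φ₂ = 23.3 × sin 74° / sin 44°
V₂ = 23.3 × 0.9613/0.6947 = 32.2 knots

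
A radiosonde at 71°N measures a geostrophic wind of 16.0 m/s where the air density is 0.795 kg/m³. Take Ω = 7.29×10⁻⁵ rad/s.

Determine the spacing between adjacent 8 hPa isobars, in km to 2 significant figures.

460 km

Coriolis parameter at 71°N:
f = 2Ω sin φ = 2 × 7.29×10⁻⁵ × sin 71° = 1.38×10⁻⁴ s⁻¹
Geostrophic balance rearranged: |∂P/∂n| = f ρ V_g
|∂P/∂n| = 1.38×10⁻⁴ × 0.795 × 16.0 = 1.75×10⁻³ Pa/m
Isobar spacing: Δn = ΔP/|∂P/∂n| = 800 Pa / 1.75×10⁻³ Pa/m = 456221 m ≈ 460 km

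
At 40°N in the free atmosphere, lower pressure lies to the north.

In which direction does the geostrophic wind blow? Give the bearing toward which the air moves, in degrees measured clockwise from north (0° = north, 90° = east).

The pressure-gradient force points toward the north (bearing 000°).
Geostrophic balance: in the Northern Hemisphere the Coriolis force deflects motion to the right, so the geostrophic wind blows 90° to the right of the pressure-gradient force (low pressure on the left).
Rotating 000° by 90° clockwise gives 090° — the wind blows toward the east.

090°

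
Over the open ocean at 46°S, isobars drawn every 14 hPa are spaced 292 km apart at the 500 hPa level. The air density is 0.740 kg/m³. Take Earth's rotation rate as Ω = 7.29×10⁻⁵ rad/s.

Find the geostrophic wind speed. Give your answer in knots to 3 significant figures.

120 knots

Coriolis parameter at 46°S:
f = 2Ω sin φ = 2 × 7.29×10⁻⁵ × sin 46° = 1.05×10⁻⁴ s⁻¹
Pressure gradient: |∂P/∂n| = 1400 Pa / 292000 m = 4.79×10⁻³ Pa/m
Geostrophic balance (pressure-gradient force = Coriolis force):
V_g = (1/(fρ)) |∂P/∂n| = 4.79×10⁻³ / (1.05×10⁻⁴ × 0.740) = 61.8 m/s
Converting: 61.8 m/s × 1.944 = 120 knots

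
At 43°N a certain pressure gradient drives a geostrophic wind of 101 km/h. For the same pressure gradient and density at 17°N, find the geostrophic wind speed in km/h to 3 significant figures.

With the same pressure gradient and density, V_g ∝ 1/f ∝ 1/sin φ.
V₂ = V₁ · sin φ₁ / sin φ₂ = 101 × sin 43° / sin 17°
V₂ = 101 × 0.6820/0.2924 = 236 km/h

236 km/h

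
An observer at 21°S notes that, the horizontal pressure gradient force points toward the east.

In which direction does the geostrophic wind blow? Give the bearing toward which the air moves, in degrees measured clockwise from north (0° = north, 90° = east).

The pressure-gradient force points toward the east (bearing 090°).
Geostrophic balance: in the Southern Hemisphere the Coriolis force deflects motion to the left, so the geostrophic wind blows 90° to the left of the pressure-gradient force (low pressure on the right).
Rotating 090° by 90° counterclockwise gives 000° — the wind blows toward the north.

000°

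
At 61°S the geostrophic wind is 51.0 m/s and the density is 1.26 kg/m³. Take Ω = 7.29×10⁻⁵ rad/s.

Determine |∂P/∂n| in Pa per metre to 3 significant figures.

Coriolis parameter at 61°S:
f = 2Ω sin φ = 2 × 7.29×10⁻⁵ × sin 61° = 1.28×10⁻⁴ s⁻¹
Geostrophic balance rearranged: |∂P/∂n| = f ρ V_g
|∂P/∂n| = 1.28×10⁻⁴ × 1.26 × 51.0 = 8.19×10⁻³ Pa/m

8.19×10⁻³ Pa/m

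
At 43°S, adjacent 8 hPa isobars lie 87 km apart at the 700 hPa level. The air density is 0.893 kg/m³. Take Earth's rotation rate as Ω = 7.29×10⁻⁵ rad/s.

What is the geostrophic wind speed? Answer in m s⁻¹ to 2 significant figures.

100 m s⁻¹

Coriolis parameter at 43°S:
f = 2Ω sin φ = 2 × 7.29×10⁻⁵ × sin 43° = 9.94×10⁻⁵ s⁻¹
Pressure gradient: |∂P/∂n| = 800 Pa / 87000 m = 9.20×10⁻³ Pa/m
Geostrophic balance (pressure-gradient force = Coriolis force):
V_g = (1/(fρ)) |∂P/∂n| = 9.20×10⁻³ / (9.94×10⁻⁵ × 0.893) = 104 m/s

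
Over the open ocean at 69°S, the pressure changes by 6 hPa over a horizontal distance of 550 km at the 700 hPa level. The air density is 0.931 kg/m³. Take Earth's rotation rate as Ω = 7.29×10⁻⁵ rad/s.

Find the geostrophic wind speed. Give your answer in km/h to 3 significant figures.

31.0 km/h

Coriolis parameter at 69°S:
f = 2Ω sin φ = 2 × 7.29×10⁻⁵ × sin 69° = 1.36×10⁻⁴ s⁻¹
Pressure gradient: |∂P/∂n| = 600 Pa / 550000 m = 1.09×10⁻³ Pa/m
Geostrophic balance (pressure-gradient force = Coriolis force):
V_g = (1/(fρ)) |∂P/∂n| = 1.09×10⁻³ / (1.36×10⁻⁴ × 0.931) = 8.61 m/s
Converting: 8.61 m/s × 3.6 = 31.0 km/h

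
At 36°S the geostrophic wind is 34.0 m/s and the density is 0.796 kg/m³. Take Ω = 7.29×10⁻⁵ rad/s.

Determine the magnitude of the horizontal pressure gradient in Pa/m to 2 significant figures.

2.3×10⁻³ Pa/m

Coriolis parameter at 36°S:
f = 2Ω sin φ = 2 × 7.29×10⁻⁵ × sin 36° = 8.57×10⁻⁵ s⁻¹
Geostrophic balance rearranged: |∂P/∂n| = f ρ V_g
|∂P/∂n| = 8.57×10⁻⁵ × 0.796 × 34.0 = 2.32×10⁻³ Pa/m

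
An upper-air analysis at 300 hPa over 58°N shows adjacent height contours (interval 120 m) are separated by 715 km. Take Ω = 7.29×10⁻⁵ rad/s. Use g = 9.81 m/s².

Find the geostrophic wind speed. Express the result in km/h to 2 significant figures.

Coriolis parameter at 58°N:
f = 2Ω sin φ = 2 × 7.29×10⁻⁵ × sin 58° = 1.24×10⁻⁴ s⁻¹
Height gradient: |∂Z/∂n| = 120 m / 715000 m = 1.68×10⁻⁴
On a pressure surface, geostrophic balance gives V_g = (g/f)|∂Z/∂n|:
V_g = 9.81 × 1.68×10⁻⁴ / 1.24×10⁻⁴ = 13.3 m/s
Converting: 13.3 m/s × 3.6 = 48 km/h

48 km/h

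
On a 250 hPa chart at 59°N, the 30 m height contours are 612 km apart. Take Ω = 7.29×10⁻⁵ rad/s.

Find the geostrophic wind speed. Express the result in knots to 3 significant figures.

7.48 knots

Coriolis parameter at 59°N:
f = 2Ω sin φ = 2 × 7.29×10⁻⁵ × sin 59° = 1.25×10⁻⁴ s⁻¹
Height gradient: |∂Z/∂n| = 30 m / 612000 m = 4.90×10⁻⁵
On a pressure surface, geostrophic balance gives V_g = (g/f)|∂Z/∂n|:
V_g = 9.81 × 4.90×10⁻⁵ / 1.25×10⁻⁴ = 3.85 m/s
Converting: 3.85 m/s × 1.944 = 7.48 knots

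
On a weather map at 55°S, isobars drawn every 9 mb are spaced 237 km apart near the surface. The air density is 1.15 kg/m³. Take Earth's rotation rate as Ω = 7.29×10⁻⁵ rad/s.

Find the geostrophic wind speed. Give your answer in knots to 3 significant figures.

53.7 knots

Coriolis parameter at 55°S:
f = 2Ω sin φ = 2 × 7.29×10⁻⁵ × sin 55° = 1.19×10⁻⁴ s⁻¹
Pressure gradient: |∂P/∂n| = 900 Pa / 237000 m = 3.80×10⁻³ Pa/m
Geostrophic balance (pressure-gradient force = Coriolis force):
V_g = (1/(fρ)) |∂P/∂n| = 3.80×10⁻³ / (1.19×10⁻⁴ × 1.15) = 27.6 m/s
Converting: 27.6 m/s × 1.944 = 53.7 knots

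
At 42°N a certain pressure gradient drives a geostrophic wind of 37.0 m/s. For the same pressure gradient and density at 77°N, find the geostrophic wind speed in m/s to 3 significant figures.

With the same pressure gradient and density, V_g ∝ 1/f ∝ 1/sin φ.
V₂ = V₁ · sin φ₁ / sin φ₂ = 37.0 × sin 42° / sin 77°
V₂ = 37.0 × 0.6691/0.9744 = 25.4 m/s

25.4 m/s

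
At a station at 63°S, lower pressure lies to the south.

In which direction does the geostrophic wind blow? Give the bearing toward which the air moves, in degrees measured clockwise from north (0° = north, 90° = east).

090°

The pressure-gradient force points toward the south (bearing 180°).
Geostrophic balance: in the Southern Hemisphere the Coriolis force deflects motion to the left, so the geostrophic wind blows 90° to the left of the pressure-gradient force (low pressure on the right).
Rotating 180° by 90° counterclockwise gives 090° — the wind blows toward the east.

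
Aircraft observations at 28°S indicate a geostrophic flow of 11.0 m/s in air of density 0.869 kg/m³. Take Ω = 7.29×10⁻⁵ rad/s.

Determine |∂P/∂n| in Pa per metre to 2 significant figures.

6.5×10⁻⁴ Pa/m

Coriolis parameter at 28°S:
f = 2Ω sin φ = 2 × 7.29×10⁻⁵ × sin 28° = 6.84×10⁻⁵ s⁻¹
Geostrophic balance rearranged: |∂P/∂n| = f ρ V_g
|∂P/∂n| = 6.84×10⁻⁵ × 0.869 × 11.0 = 6.54×10⁻⁴ Pa/m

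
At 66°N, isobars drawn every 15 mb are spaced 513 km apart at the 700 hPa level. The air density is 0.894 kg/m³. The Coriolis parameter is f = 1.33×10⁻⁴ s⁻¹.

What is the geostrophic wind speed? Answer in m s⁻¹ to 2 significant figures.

25 m s⁻¹

Pressure gradient: |∂P/∂n| = 1500 Pa / 513000 m = 2.92×10⁻³ Pa/m
Geostrophic balance (pressure-gradient force = Coriolis force):
V_g = (1/(fρ)) |∂P/∂n| = 2.92×10⁻³ / (1.33×10⁻⁴ × 0.894) = 24.6 m/s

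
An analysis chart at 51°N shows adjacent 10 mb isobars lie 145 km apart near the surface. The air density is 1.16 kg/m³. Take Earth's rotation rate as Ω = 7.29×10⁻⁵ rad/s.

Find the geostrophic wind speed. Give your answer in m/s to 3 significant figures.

52.5 m/s

Coriolis parameter at 51°N:
f = 2Ω sin φ = 2 × 7.29×10⁻⁵ × sin 51° = 1.13×10⁻⁴ s⁻¹
Pressure gradient: |∂P/∂n| = 1000 Pa / 145000 m = 6.90×10⁻³ Pa/m
Geostrophic balance (pressure-gradient force = Coriolis force):
V_g = (1/(fρ)) |∂P/∂n| = 6.90×10⁻³ / (1.13×10⁻⁴ × 1.16) = 52.5 m/s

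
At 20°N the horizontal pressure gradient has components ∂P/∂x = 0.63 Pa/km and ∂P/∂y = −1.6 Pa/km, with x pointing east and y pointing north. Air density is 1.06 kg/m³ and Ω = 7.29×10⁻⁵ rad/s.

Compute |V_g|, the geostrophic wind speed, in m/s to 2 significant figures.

Coriolis parameter at 20°N:
f = 2Ω sin φ = 2 × 7.29×10⁻⁵ × sin 20° = 4.99×10⁻⁵ s⁻¹
Component geostrophic relations (x east, y north):
u_g = −(1/(fρ)) ∂P/∂y,  v_g = (1/(fρ)) ∂P/∂x
u_g = −(−1.6×10⁻³)/(4.99×10⁻⁵ × 1.06) = 30.3 m/s;  v_g = (0.63×10⁻³)/(4.99×10⁻⁵ × 1.06) = 11.9 m/s
|V_g| = √(u_g² + v_g²) = 32.5 m/s

33 m/s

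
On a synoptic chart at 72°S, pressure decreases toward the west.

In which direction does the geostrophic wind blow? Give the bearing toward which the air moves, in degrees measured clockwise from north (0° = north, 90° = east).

180°

The pressure-gradient force points toward the west (bearing 270°).
Geostrophic balance: in the Southern Hemisphere the Coriolis force deflects motion to the left, so the geostrophic wind blows 90° to the left of the pressure-gradient force (low pressure on the right).
Rotating 270° by 90° counterclockwise gives 180° — the wind blows toward the south.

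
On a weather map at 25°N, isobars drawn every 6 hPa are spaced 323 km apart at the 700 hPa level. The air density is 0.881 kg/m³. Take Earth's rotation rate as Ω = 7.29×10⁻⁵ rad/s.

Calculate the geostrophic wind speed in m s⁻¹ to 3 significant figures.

Coriolis parameter at 25°N:
f = 2Ω sin φ = 2 × 7.29×10⁻⁵ × sin 25° = 6.16×10⁻⁵ s⁻¹
Pressure gradient: |∂P/∂n| = 600 Pa / 323000 m = 1.86×10⁻³ Pa/m
Geostrophic balance (pressure-gradient force = Coriolis force):
V_g = (1/(fρ)) |∂P/∂n| = 1.86×10⁻³ / (6.16×10⁻⁵ × 0.881) = 34.2 m/s

34.2 m s⁻¹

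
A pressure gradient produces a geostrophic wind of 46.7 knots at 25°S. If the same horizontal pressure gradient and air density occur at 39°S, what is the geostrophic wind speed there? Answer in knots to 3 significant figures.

With the same pressure gradient and density, V_g ∝ 1/f ∝ 1/sin φ.
V₂ = V₁ · sin φ₁ / sin φ₂ = 46.7 × sin 25° / sin 39°
V₂ = 46.7 × 0.4226/0.6293 = 31.4 knots

31.4 knots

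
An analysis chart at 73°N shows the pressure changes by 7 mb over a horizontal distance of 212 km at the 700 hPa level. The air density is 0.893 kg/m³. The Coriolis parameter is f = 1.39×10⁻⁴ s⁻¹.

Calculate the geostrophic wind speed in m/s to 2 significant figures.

Pressure gradient: |∂P/∂n| = 700 Pa / 212000 m = 3.30×10⁻³ Pa/m
Geostrophic balance (pressure-gradient force = Coriolis force):
V_g = (1/(fρ)) |∂P/∂n| = 3.30×10⁻³ / (1.39×10⁻⁴ × 0.893) = 26.6 m/s

27 m/s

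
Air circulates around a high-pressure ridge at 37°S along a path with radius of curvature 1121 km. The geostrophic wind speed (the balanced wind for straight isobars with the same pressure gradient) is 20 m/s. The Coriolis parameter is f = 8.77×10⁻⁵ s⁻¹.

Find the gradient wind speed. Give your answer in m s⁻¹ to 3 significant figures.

27.9 m s⁻¹

Around a high, pressure-gradient force acts outward with centrifugal, so Coriolis balances both:
fV = (1/ρ)|∂P/∂n| + V²/R  →  V² − fR·V + fR·V_g = 0
With fR = 8.77×10⁻⁵ × 1121×10³ m = 98.3 m/s:
V = [fR − √((fR)² − 4 fR V_g)]/2 = [98.3 − √(98.3² − 4×98.3×20)]/2 = 27.9 m/s
Supergeostrophic (V > V_g = 20 m/s), as expected around a high.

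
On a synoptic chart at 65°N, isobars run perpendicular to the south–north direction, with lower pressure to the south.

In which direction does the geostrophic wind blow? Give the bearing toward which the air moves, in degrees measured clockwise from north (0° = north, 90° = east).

The pressure-gradient force points toward the south (bearing 180°).
Geostrophic balance: in the Northern Hemisphere the Coriolis force deflects motion to the right, so the geostrophic wind blows 90° to the right of the pressure-gradient force (low pressure on the left).
Rotating 180° by 90° clockwise gives 270° — the wind blows toward the west.

270°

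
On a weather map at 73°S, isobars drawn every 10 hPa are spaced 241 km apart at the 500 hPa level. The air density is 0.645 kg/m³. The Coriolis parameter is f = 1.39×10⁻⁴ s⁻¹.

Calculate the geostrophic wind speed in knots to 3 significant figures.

Pressure gradient: |∂P/∂n| = 1000 Pa / 241000 m = 4.15×10⁻³ Pa/m
Geostrophic balance (pressure-gradient force = Coriolis force):
V_g = (1/(fρ)) |∂P/∂n| = 4.15×10⁻³ / (1.39×10⁻⁴ × 0.645) = 46.3 m/s
Converting: 46.3 m/s × 1.944 = 90.0 knots

90.0 knots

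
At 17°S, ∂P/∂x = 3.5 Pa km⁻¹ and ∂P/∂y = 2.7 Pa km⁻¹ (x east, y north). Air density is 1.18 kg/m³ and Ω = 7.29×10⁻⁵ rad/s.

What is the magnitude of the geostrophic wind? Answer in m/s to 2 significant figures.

Coriolis parameter at 17°S:
f = 2Ω sin φ = 2 × 7.29×10⁻⁵ × sin 17° = 4.26×10⁻⁵ s⁻¹
In the Southern Hemisphere f is negative: f = −4.26×10⁻⁵ s⁻¹.
Component geostrophic relations (x east, y north):
u_g = −(1/(fρ)) ∂P/∂y,  v_g = (1/(fρ)) ∂P/∂x
u_g = −(2.7×10⁻³)/(−4.26×10⁻⁵ × 1.18) = 53.7 m/s;  v_g = (3.5×10⁻³)/(−4.26×10⁻⁵ × 1.18) = −69.6 m/s
|V_g| = √(u_g² + v_g²) = 87.9 m/s

88 m/s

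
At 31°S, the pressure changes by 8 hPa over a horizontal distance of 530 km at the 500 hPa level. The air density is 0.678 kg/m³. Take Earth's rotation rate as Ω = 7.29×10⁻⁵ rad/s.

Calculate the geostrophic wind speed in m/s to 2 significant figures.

30 m/s

Coriolis parameter at 31°S:
f = 2Ω sin φ = 2 × 7.29×10⁻⁵ × sin 31° = 7.51×10⁻⁵ s⁻¹
Pressure gradient: |∂P/∂n| = 800 Pa / 530000 m = 1.51×10⁻³ Pa/m
Geostrophic balance (pressure-gradient force = Coriolis force):
V_g = (1/(fρ)) |∂P/∂n| = 1.51×10⁻³ / (7.51×10⁻⁵ × 0.678) = 29.6 m/s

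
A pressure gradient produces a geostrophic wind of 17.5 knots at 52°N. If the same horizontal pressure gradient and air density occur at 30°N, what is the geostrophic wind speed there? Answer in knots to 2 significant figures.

With the same pressure gradient and density, V_g ∝ 1/f ∝ 1/sin φ.
V₂ = V₁ · sin φ₁ / sin φ₂ = 17.5 × sin 52° / sin 30°
V₂ = 17.5 × 0.7880/0.5000 = 28 knots

28 knots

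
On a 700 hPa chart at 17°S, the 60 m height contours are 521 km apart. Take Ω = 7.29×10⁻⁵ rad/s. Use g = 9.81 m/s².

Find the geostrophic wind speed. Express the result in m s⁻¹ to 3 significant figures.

Coriolis parameter at 17°S:
f = 2Ω sin φ = 2 × 7.29×10⁻⁵ × sin 17° = 4.26×10⁻⁵ s⁻¹
Height gradient: |∂Z/∂n| = 60 m / 521000 m = 1.15×10⁻⁴
On a pressure surface, geostrophic balance gives V_g = (g/f)|∂Z/∂n|:
V_g = 9.81 × 1.15×10⁻⁴ / 4.26×10⁻⁵ = 26.5 m/s

26.5 m s⁻¹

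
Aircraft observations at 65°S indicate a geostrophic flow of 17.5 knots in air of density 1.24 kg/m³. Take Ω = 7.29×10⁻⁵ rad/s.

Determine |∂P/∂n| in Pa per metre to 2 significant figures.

Coriolis parameter at 65°S:
f = 2Ω sin φ = 2 × 7.29×10⁻⁵ × sin 65° = 1.32×10⁻⁴ s⁻¹
Wind speed in SI: 17.5 knots = 9.00 m/s
Geostrophic balance rearranged: |∂P/∂n| = f ρ V_g
|∂P/∂n| = 1.32×10⁻⁴ × 1.24 × 9.00 = 1.48×10⁻³ Pa/m

1.5×10⁻³ Pa/m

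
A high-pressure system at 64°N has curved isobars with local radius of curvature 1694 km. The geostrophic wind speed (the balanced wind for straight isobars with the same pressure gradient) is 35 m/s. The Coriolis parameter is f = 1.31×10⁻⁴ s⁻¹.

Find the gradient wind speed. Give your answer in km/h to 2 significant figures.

Around a high, pressure-gradient force acts outward with centrifugal, so Coriolis balances both:
fV = (1/ρ)|∂P/∂n| + V²/R  →  V² − fR·V + fR·V_g = 0
With fR = 1.31×10⁻⁴ × 1694×10³ m = 222 m/s:
V = [fR − √((fR)² − 4 fR V_g)]/2 = [222 − √(222² − 4×222×35)]/2 = 43.5 m/s
Supergeostrophic (V > V_g = 35 m/s), as expected around a high.
Converting: 43.5 m/s × 3.6 = 160 km/h

160 km/h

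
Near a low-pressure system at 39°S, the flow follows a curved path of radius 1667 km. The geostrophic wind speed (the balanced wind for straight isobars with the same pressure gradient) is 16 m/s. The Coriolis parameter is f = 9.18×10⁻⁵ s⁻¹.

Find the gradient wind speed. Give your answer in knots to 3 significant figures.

Around a low, centrifugal force acts outward with Coriolis, so pressure-gradient force balances both:
(1/ρ)|∂P/∂n| = fV + V²/R  →  V² + fR·V − fR·V_g = 0
With fR = 9.18×10⁻⁵ × 1667×10³ m = 153 m/s:
V = [−fR + √((fR)² + 4 fR V_g)]/2 = [−153 + √(153² + 4×153×16)]/2 = 14.6 m/s
Subgeostrophic (V < V_g = 16 m/s), as expected around a low.
Converting: 14.6 m/s × 1.944 = 28.4 knots

28.4 knots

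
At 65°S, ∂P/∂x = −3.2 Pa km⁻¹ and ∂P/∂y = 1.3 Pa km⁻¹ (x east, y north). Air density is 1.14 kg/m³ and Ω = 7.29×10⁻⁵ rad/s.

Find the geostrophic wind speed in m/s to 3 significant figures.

Coriolis parameter at 65°S:
f = 2Ω sin φ = 2 × 7.29×10⁻⁵ × sin 65° = 1.32×10⁻⁴ s⁻¹
In the Southern Hemisphere f is negative: f = −1.32×10⁻⁴ s⁻¹.
Component geostrophic relations (x east, y north):
u_g = −(1/(fρ)) ∂P/∂y,  v_g = (1/(fρ)) ∂P/∂x
u_g = −(1.3×10⁻³)/(−1.32×10⁻⁴ × 1.14) = 8.63 m/s;  v_g = (−3.2×10⁻³)/(−1.32×10⁻⁴ × 1.14) = 21.2 m/s
|V_g| = √(u_g² + v_g²) = 22.9 m/s

22.9 m/s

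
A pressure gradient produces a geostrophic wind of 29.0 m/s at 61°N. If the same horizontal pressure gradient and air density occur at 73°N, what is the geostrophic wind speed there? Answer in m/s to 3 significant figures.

With the same pressure gradient and density, V_g ∝ 1/f ∝ 1/sin φ.
V₂ = V₁ · sin φ₁ / sin φ₂ = 29.0 × sin 61° / sin 73°
V₂ = 29.0 × 0.8746/0.9563 = 26.5 m/s

26.5 m/s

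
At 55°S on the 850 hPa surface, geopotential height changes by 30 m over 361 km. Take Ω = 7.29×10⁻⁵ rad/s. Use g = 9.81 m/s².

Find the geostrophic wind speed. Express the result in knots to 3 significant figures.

13.3 knots

Coriolis parameter at 55°S:
f = 2Ω sin φ = 2 × 7.29×10⁻⁵ × sin 55° = 1.19×10⁻⁴ s⁻¹
Height gradient: |∂Z/∂n| = 30 m / 361000 m = 8.31×10⁻⁵
On a pressure surface, geostrophic balance gives V_g = (g/f)|∂Z/∂n|:
V_g = 9.81 × 8.31×10⁻⁵ / 1.19×10⁻⁴ = 6.83 m/s
Converting: 6.83 m/s × 1.944 = 13.3 knots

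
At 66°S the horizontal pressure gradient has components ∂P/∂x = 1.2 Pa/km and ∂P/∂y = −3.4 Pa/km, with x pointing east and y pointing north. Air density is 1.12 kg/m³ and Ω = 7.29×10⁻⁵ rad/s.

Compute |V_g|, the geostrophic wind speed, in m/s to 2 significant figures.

Coriolis parameter at 66°S:
f = 2Ω sin φ = 2 × 7.29×10⁻⁵ × sin 66° = 1.33×10⁻⁴ s⁻¹
In the Southern Hemisphere f is negative: f = −1.33×10⁻⁴ s⁻¹.
Component geostrophic relations (x east, y north):
u_g = −(1/(fρ)) ∂P/∂y,  v_g = (1/(fρ)) ∂P/∂x
u_g = −(−3.4×10⁻³)/(−1.33×10⁻⁴ × 1.12) = −22.8 m/s;  v_g = (1.2×10⁻³)/(−1.33×10⁻⁴ × 1.12) = −8.04 m/s
|V_g| = √(u_g² + v_g²) = 24.2 m/s

24 m/s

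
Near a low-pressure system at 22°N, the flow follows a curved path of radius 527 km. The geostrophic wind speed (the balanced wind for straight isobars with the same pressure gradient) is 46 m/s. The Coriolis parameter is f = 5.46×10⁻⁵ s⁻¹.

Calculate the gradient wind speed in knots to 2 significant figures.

Around a low, centrifugal force acts outward with Coriolis, so pressure-gradient force balances both:
(1/ρ)|∂P/∂n| = fV + V²/R  →  V² + fR·V − fR·V_g = 0
With fR = 5.46×10⁻⁵ × 527×10³ m = 28.8 m/s:
V = [−fR + √((fR)² + 4 fR V_g)]/2 = [−28.8 + √(28.8² + 4×28.8×46)]/2 = 24.7 m/s
Subgeostrophic (V < V_g = 46 m/s), as expected around a low.
Converting: 24.7 m/s × 1.944 = 48 knots

48 knots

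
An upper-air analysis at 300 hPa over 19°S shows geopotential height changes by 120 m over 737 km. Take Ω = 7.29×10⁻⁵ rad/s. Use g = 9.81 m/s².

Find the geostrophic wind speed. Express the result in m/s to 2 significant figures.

Coriolis parameter at 19°S:
f = 2Ω sin φ = 2 × 7.29×10⁻⁵ × sin 19° = 4.75×10⁻⁵ s⁻¹
Height gradient: |∂Z/∂n| = 120 m / 737000 m = 1.63×10⁻⁴
On a pressure surface, geostrophic balance gives V_g = (g/f)|∂Z/∂n|:
V_g = 9.81 × 1.63×10⁻⁴ / 4.75×10⁻⁵ = 33.6 m/s

34 m/s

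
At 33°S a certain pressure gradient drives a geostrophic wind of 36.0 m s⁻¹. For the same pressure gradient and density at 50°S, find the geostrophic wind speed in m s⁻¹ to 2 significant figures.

With the same pressure gradient and density, V_g ∝ 1/f ∝ 1/sin φ.
V₂ = V₁ · sin φ₁ / sin φ₂ = 36.0 × sin 33° / sin 50°
V₂ = 36.0 × 0.5446/0.7660 = 26 m s⁻¹

26 m s⁻¹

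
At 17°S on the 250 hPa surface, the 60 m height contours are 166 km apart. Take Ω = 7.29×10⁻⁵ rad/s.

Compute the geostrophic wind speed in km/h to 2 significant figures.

300 km/h

Coriolis parameter at 17°S:
f = 2Ω sin φ = 2 × 7.29×10⁻⁵ × sin 17° = 4.26×10⁻⁵ s⁻¹
Height gradient: |∂Z/∂n| = 60 m / 166000 m = 3.61×10⁻⁴
On a pressure surface, geostrophic balance gives V_g = (g/f)|∂Z/∂n|:
V_g = 9.81 × 3.61×10⁻⁴ / 4.26×10⁻⁵ = 83.2 m/s
Converting: 83.2 m/s × 3.6 = 300 km/h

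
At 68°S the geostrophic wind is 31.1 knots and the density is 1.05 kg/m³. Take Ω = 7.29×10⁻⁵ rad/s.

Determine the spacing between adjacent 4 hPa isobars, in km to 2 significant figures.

Coriolis parameter at 68°S:
f = 2Ω sin φ = 2 × 7.29×10⁻⁵ × sin 68° = 1.35×10⁻⁴ s⁻¹
Wind speed in SI: 31.1 knots = 16.0 m/s
Geostrophic balance rearranged: |∂P/∂n| = f ρ V_g
|∂P/∂n| = 1.35×10⁻⁴ × 1.05 × 16.0 = 2.27×10⁻³ Pa/m
Isobar spacing: Δn = ΔP/|∂P/∂n| = 400 Pa / 2.27×10⁻³ Pa/m = 176136 m ≈ 180 km

180 km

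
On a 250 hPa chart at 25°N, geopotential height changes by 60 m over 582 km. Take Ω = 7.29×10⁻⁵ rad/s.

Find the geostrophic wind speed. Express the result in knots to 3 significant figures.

Coriolis parameter at 25°N:
f = 2Ω sin φ = 2 × 7.29×10⁻⁵ × sin 25° = 6.16×10⁻⁵ s⁻¹
Height gradient: |∂Z/∂n| = 60 m / 582000 m = 1.03×10⁻⁴
On a pressure surface, geostrophic balance gives V_g = (g/f)|∂Z/∂n|:
V_g = 9.81 × 1.03×10⁻⁴ / 6.16×10⁻⁵ = 16.4 m/s
Converting: 16.4 m/s × 1.944 = 31.9 knots

31.9 knots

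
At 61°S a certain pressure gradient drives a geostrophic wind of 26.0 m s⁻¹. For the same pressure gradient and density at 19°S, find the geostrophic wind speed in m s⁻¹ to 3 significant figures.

With the same pressure gradient and density, V_g ∝ 1/f ∝ 1/sin φ.
V₂ = V₁ · sin φ₁ / sin φ₂ = 26.0 × sin 61° / sin 19°
V₂ = 26.0 × 0.8746/0.3256 = 69.8 m s⁻¹

69.8 m s⁻¹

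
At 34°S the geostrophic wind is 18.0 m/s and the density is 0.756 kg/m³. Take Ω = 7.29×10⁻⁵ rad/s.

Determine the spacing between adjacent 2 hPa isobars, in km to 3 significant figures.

180 km

Coriolis parameter at 34°S:
f = 2Ω sin φ = 2 × 7.29×10⁻⁵ × sin 34° = 8.15×10⁻⁵ s⁻¹
Geostrophic balance rearranged: |∂P/∂n| = f ρ V_g
|∂P/∂n| = 8.15×10⁻⁵ × 0.756 × 18.0 = 1.11×10⁻³ Pa/m
Isobar spacing: Δn = ΔP/|∂P/∂n| = 200 Pa / 1.11×10⁻³ Pa/m = 180267 m ≈ 180 km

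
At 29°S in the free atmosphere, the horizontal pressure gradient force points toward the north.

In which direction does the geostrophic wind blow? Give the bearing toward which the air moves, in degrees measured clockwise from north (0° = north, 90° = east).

The pressure-gradient force points toward the north (bearing 000°).
Geostrophic balance: in the Southern Hemisphere the Coriolis force deflects motion to the left, so the geostrophic wind blows 90° to the left of the pressure-gradient force (low pressure on the right).
Rotating 000° by 90° counterclockwise gives 270° — the wind blows toward the west.

270°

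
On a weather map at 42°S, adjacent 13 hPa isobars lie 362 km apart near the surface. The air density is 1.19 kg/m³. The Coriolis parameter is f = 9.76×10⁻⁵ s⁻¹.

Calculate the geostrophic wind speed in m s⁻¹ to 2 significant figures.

31 m s⁻¹

Pressure gradient: |∂P/∂n| = 1300 Pa / 362000 m = 3.59×10⁻³ Pa/m
Geostrophic balance (pressure-gradient force = Coriolis force):
V_g = (1/(fρ)) |∂P/∂n| = 3.59×10⁻³ / (9.76×10⁻⁵ × 1.19) = 30.9 m/s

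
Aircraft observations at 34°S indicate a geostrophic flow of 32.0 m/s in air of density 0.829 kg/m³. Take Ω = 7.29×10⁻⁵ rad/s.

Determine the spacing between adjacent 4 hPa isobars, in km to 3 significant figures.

185 km

Coriolis parameter at 34°S:
f = 2Ω sin φ = 2 × 7.29×10⁻⁵ × sin 34° = 8.15×10⁻⁵ s⁻¹
Geostrophic balance rearranged: |∂P/∂n| = f ρ V_g
|∂P/∂n| = 8.15×10⁻⁵ × 0.829 × 32.0 = 2.16×10⁻³ Pa/m
Isobar spacing: Δn = ΔP/|∂P/∂n| = 400 Pa / 2.16×10⁻³ Pa/m = 184942 m ≈ 185 km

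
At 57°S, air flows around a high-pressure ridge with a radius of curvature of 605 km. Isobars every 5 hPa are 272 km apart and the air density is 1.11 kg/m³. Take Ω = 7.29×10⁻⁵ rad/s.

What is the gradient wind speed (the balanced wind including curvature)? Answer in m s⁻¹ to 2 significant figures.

Coriolis parameter at 57°S:
f = 2Ω sin φ = 2 × 7.29×10⁻⁵ × sin 57° = 1.22×10⁻⁴ s⁻¹
Pressure gradient: |∂P/∂n| = 500 Pa / 272000 m = 1.84×10⁻³ Pa/m
Geostrophic speed: V_g = |∂P/∂n|/(fρ) = 1.84×10⁻³/(1.22×10⁻⁴ × 1.11) = 13.5 m/s
Around a high, pressure-gradient force acts outward with centrifugal, so Coriolis balances both:
fV = (1/ρ)|∂P/∂n| + V²/R  →  V² − fR·V + fR·V_g = 0
With fR = 1.22×10⁻⁴ × 605×10³ m = 74.0 m/s:
V = [fR − √((fR)² − 4 fR V_g)]/2 = [74.0 − √(74.0² − 4×74.0×13.5)]/2 = 17.9 m/s
Supergeostrophic (V > V_g = 13.5 m/s), as expected around a high.

18 m s⁻¹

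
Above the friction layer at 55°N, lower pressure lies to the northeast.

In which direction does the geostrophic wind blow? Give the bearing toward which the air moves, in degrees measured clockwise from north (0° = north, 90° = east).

The pressure-gradient force points toward the northeast (bearing 045°).
Geostrophic balance: in the Northern Hemisphere the Coriolis force deflects motion to the right, so the geostrophic wind blows 90° to the right of the pressure-gradient force (low pressure on the left).
Rotating 045° by 90° clockwise gives 135° — the wind blows toward the southeast.

135°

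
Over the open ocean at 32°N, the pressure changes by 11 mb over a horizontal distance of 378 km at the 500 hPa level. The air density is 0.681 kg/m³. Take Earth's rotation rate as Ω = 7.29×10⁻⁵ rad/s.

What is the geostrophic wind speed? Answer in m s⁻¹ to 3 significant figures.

Coriolis parameter at 32°N:
f = 2Ω sin φ = 2 × 7.29×10⁻⁵ × sin 32° = 7.73×10⁻⁵ s⁻¹
Pressure gradient: |∂P/∂n| = 1100 Pa / 378000 m = 2.91×10⁻³ Pa/m
Geostrophic balance (pressure-gradient force = Coriolis force):
V_g = (1/(fρ)) |∂P/∂n| = 2.91×10⁻³ / (7.73×10⁻⁵ × 0.681) = 55.3 m/s

55.3 m s⁻¹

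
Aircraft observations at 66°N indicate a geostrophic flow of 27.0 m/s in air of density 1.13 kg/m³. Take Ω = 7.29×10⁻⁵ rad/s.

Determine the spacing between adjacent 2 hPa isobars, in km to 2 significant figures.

49 km

Coriolis parameter at 66°N:
f = 2Ω sin φ = 2 × 7.29×10⁻⁵ × sin 66° = 1.33×10⁻⁴ s⁻¹
Geostrophic balance rearranged: |∂P/∂n| = f ρ V_g
|∂P/∂n| = 1.33×10⁻⁴ × 1.13 × 27.0 = 4.06×10⁻³ Pa/m
Isobar spacing: Δn = ΔP/|∂P/∂n| = 200 Pa / 4.06×10⁻³ Pa/m = 49215 m ≈ 49 km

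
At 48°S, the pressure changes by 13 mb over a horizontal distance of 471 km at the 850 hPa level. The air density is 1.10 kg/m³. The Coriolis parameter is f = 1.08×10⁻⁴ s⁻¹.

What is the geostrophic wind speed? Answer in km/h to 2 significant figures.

Pressure gradient: |∂P/∂n| = 1300 Pa / 471000 m = 2.76×10⁻³ Pa/m
Geostrophic balance (pressure-gradient force = Coriolis force):
V_g = (1/(fρ)) |∂P/∂n| = 2.76×10⁻³ / (1.08×10⁻⁴ × 1.10) = 23.2 m/s
Converting: 23.2 m/s × 3.6 = 84 km/h

84 km/h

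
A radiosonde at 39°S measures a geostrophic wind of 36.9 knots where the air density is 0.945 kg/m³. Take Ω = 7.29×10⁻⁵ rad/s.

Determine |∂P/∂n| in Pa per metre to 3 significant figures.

Coriolis parameter at 39°S:
f = 2Ω sin φ = 2 × 7.29×10⁻⁵ × sin 39° = 9.18×10⁻⁵ s⁻¹
Wind speed in SI: 36.9 knots = 19.0 m/s
Geostrophic balance rearranged: |∂P/∂n| = f ρ V_g
|∂P/∂n| = 9.18×10⁻⁵ × 0.945 × 19.0 = 1.65×10⁻³ Pa/m

1.65×10⁻³ Pa/m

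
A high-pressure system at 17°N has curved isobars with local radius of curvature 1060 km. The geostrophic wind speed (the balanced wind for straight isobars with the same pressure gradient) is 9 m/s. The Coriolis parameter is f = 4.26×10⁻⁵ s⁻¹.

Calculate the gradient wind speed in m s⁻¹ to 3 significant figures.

12.4 m s⁻¹

Around a high, pressure-gradient force acts outward with centrifugal, so Coriolis balances both:
fV = (1/ρ)|∂P/∂n| + V²/R  →  V² − fR·V + fR·V_g = 0
With fR = 4.26×10⁻⁵ × 1060×10³ m = 45.2 m/s:
V = [fR − √((fR)² − 4 fR V_g)]/2 = [45.2 − √(45.2² − 4×45.2×9)]/2 = 12.4 m/s
Supergeostrophic (V > V_g = 9 m/s), as expected around a high.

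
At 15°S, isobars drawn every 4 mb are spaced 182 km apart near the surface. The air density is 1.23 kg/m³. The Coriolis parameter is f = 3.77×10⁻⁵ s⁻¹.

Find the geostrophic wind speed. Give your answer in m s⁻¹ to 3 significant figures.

Pressure gradient: |∂P/∂n| = 400 Pa / 182000 m = 2.20×10⁻³ Pa/m
Geostrophic balance (pressure-gradient force = Coriolis force):
V_g = (1/(fρ)) |∂P/∂n| = 2.20×10⁻³ / (3.77×10⁻⁵ × 1.23) = 47.4 m/s

47.4 m s⁻¹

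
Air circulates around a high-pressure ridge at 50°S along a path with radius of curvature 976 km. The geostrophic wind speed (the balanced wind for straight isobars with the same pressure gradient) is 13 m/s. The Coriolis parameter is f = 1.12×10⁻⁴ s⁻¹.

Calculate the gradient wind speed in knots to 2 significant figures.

29 knots

Around a high, pressure-gradient force acts outward with centrifugal, so Coriolis balances both:
fV = (1/ρ)|∂P/∂n| + V²/R  →  V² − fR·V + fR·V_g = 0
With fR = 1.12×10⁻⁴ × 976×10³ m = 109 m/s:
V = [fR − √((fR)² − 4 fR V_g)]/2 = [109 − √(109² − 4×109×13)]/2 = 15.1 m/s
Supergeostrophic (V > V_g = 13 m/s), as expected around a high.
Converting: 15.1 m/s × 1.944 = 29 knots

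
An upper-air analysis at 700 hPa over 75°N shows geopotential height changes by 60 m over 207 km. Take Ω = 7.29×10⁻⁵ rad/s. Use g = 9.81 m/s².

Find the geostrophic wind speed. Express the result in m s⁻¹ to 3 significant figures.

Coriolis parameter at 75°N:
f = 2Ω sin φ = 2 × 7.29×10⁻⁵ × sin 75° = 1.41×10⁻⁴ s⁻¹
Height gradient: |∂Z/∂n| = 60 m / 207000 m = 2.90×10⁻⁴
On a pressure surface, geostrophic balance gives V_g = (g/f)|∂Z/∂n|:
V_g = 9.81 × 2.90×10⁻⁴ / 1.41×10⁻⁴ = 20.2 m/s

20.2 m s⁻¹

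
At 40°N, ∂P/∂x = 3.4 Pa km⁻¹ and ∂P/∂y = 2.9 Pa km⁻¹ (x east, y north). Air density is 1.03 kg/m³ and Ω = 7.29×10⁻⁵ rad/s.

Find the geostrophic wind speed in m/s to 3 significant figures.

46.3 m/s

Coriolis parameter at 40°N:
f = 2Ω sin φ = 2 × 7.29×10⁻⁵ × sin 40° = 9.37×10⁻⁵ s⁻¹
Component geostrophic relations (x east, y north):
u_g = −(1/(fρ)) ∂P/∂y,  v_g = (1/(fρ)) ∂P/∂x
u_g = −(2.9×10⁻³)/(9.37×10⁻⁵ × 1.03) = −30.0 m/s;  v_g = (3.4×10⁻³)/(9.37×10⁻⁵ × 1.03) = 35.2 m/s
|V_g| = √(u_g² + v_g²) = 46.3 m/s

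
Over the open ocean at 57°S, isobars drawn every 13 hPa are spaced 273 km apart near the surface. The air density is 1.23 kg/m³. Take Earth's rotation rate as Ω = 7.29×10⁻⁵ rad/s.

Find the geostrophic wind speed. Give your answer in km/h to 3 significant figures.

Coriolis parameter at 57°S:
f = 2Ω sin φ = 2 × 7.29×10⁻⁵ × sin 57° = 1.22×10⁻⁴ s⁻¹
Pressure gradient: |∂P/∂n| = 1300 Pa / 273000 m = 4.76×10⁻³ Pa/m
Geostrophic balance (pressure-gradient force = Coriolis force):
V_g = (1/(fρ)) |∂P/∂n| = 4.76×10⁻³ / (1.22×10⁻⁴ × 1.23) = 31.7 m/s
Converting: 31.7 m/s × 3.6 = 114 km/h

114 km/h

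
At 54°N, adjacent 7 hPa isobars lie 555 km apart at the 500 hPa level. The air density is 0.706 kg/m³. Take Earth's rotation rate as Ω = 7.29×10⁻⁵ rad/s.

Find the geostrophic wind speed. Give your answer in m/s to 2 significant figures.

15 m/s

Coriolis parameter at 54°N:
f = 2Ω sin φ = 2 × 7.29×10⁻⁵ × sin 54° = 1.18×10⁻⁴ s⁻¹
Pressure gradient: |∂P/∂n| = 700 Pa / 555000 m = 1.26×10⁻³ Pa/m
Geostrophic balance (pressure-gradient force = Coriolis force):
V_g = (1/(fρ)) |∂P/∂n| = 1.26×10⁻³ / (1.18×10⁻⁴ × 0.706) = 15.1 m/s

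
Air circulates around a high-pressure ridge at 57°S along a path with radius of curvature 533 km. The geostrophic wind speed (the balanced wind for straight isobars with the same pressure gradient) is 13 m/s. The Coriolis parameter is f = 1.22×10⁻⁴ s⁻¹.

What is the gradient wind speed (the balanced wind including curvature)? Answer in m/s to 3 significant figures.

18.0 m/s

Around a high, pressure-gradient force acts outward with centrifugal, so Coriolis balances both:
fV = (1/ρ)|∂P/∂n| + V²/R  →  V² − fR·V + fR·V_g = 0
With fR = 1.22×10⁻⁴ × 533×10³ m = 65.0 m/s:
V = [fR − √((fR)² − 4 fR V_g)]/2 = [65.0 − √(65.0² − 4×65.0×13)]/2 = 18 m/s
Supergeostrophic (V > V_g = 13 m/s), as expected around a high.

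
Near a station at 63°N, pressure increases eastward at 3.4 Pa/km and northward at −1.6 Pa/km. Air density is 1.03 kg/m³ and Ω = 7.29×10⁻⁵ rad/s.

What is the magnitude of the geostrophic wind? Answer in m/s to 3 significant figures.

Coriolis parameter at 63°N:
f = 2Ω sin φ = 2 × 7.29×10⁻⁵ × sin 63° = 1.30×10⁻⁴ s⁻¹
Component geostrophic relations (x east, y north):
u_g = −(1/(fρ)) ∂P/∂y,  v_g = (1/(fρ)) ∂P/∂x
u_g = −(−1.6×10⁻³)/(1.30×10⁻⁴ × 1.03) = 12.0 m/s;  v_g = (3.4×10⁻³)/(1.30×10⁻⁴ × 1.03) = 25.4 m/s
|V_g| = √(u_g² + v_g²) = 28.1 m/s

28.1 m/s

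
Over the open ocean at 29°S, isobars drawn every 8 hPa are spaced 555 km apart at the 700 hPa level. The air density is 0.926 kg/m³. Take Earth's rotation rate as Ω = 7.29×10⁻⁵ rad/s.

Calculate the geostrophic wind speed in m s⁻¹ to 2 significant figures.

Coriolis parameter at 29°S:
f = 2Ω sin φ = 2 × 7.29×10⁻⁵ × sin 29° = 7.07×10⁻⁵ s⁻¹
Pressure gradient: |∂P/∂n| = 800 Pa / 555000 m = 1.44×10⁻³ Pa/m
Geostrophic balance (pressure-gradient force = Coriolis force):
V_g = (1/(fρ)) |∂P/∂n| = 1.44×10⁻³ / (7.07×10⁻⁵ × 0.926) = 22.0 m/s

22 m s⁻¹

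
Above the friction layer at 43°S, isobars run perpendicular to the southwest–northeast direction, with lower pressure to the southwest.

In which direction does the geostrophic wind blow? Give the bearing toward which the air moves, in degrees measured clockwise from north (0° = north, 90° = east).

The pressure-gradient force points toward the southwest (bearing 225°).
Geostrophic balance: in the Southern Hemisphere the Coriolis force deflects motion to the left, so the geostrophic wind blows 90° to the left of the pressure-gradient force (low pressure on the right).
Rotating 225° by 90° counterclockwise gives 135° — the wind blows toward the southeast.

135°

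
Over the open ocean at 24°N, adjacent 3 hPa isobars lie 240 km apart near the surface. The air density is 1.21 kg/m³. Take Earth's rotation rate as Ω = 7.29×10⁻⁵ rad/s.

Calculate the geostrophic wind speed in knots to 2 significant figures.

Coriolis parameter at 24°N:
f = 2Ω sin φ = 2 × 7.29×10⁻⁵ × sin 24° = 5.93×10⁻⁵ s⁻¹
Pressure gradient: |∂P/∂n| = 300 Pa / 240000 m = 1.25×10⁻³ Pa/m
Geostrophic balance (pressure-gradient force = Coriolis force):
V_g = (1/(fρ)) |∂P/∂n| = 1.25×10⁻³ / (5.93×10⁻⁵ × 1.21) = 17.4 m/s
Converting: 17.4 m/s × 1.944 = 34 knots

34 knots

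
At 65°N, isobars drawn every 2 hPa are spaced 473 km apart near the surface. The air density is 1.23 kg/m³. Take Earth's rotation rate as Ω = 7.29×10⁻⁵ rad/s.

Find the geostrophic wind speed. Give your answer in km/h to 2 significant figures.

Coriolis parameter at 65°N:
f = 2Ω sin φ = 2 × 7.29×10⁻⁵ × sin 65° = 1.32×10⁻⁴ s⁻¹
Pressure gradient: |∂P/∂n| = 200 Pa / 473000 m = 4.23×10⁻⁴ Pa/m
Geostrophic balance (pressure-gradient force = Coriolis force):
V_g = (1/(fρ)) |∂P/∂n| = 4.23×10⁻⁴ / (1.32×10⁻⁴ × 1.23) = 2.60 m/s
Converting: 2.60 m/s × 3.6 = 9.4 km/h

9.4 km/h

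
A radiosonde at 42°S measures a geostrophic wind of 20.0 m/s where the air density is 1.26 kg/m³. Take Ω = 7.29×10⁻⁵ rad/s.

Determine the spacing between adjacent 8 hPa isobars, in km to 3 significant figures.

Coriolis parameter at 42°S:
f = 2Ω sin φ = 2 × 7.29×10⁻⁵ × sin 42° = 9.76×10⁻⁵ s⁻¹
Geostrophic balance rearranged: |∂P/∂n| = f ρ V_g
|∂P/∂n| = 9.76×10⁻⁵ × 1.26 × 20.0 = 2.46×10⁻³ Pa/m
Isobar spacing: Δn = ΔP/|∂P/∂n| = 800 Pa / 2.46×10⁻³ Pa/m = 325403 m ≈ 325 km

325 km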